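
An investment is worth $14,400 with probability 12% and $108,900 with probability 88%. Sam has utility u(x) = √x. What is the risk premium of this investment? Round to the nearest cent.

$4,656.96

E[u] = 0.12·√14400 + 0.88·√108900 = 0.12·120 + 0.88·330 = 304.8
CE = (304.8)² = 92903.04
Risk premium = EV − CE = 97560 − 92903.04 = 4656.96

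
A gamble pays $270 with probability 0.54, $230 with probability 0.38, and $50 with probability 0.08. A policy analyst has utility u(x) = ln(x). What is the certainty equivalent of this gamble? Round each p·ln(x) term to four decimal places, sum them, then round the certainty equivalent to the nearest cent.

E[u] = 0.54·ln(270) + 0.38·ln(230) + 0.08·ln(50) = 3.0231 + 2.0665 + 0.3130 = 5.4026
CE = e^5.4026 ≈ 221.98

$221.98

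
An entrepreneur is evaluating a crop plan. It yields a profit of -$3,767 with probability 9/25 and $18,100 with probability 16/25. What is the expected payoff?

EV = 9/25 × (-3767) + 16/25 × 18100 = -1356.12 + 11584 = 10227.88

$10,227.88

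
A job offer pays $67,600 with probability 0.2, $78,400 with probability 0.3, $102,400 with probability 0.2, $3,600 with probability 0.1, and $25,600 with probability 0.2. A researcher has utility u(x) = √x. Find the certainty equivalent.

E[u] = 0.2·√67600 + 0.3·√78400 + 0.2·√102400 + 0.1·√3600 + 0.2·√25600 = 0.2·260 + 0.3·280 + 0.2·320 + 0.1·60 + 0.2·160 = 238
CE = (238)² = 56644

$56,644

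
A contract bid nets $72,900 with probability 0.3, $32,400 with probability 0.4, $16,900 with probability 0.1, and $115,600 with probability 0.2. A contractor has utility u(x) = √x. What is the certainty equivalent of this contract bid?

$54,756

E[u] = 0.3·√72900 + 0.4·√32400 + 0.1·√16900 + 0.2·√115600 = 0.3·270 + 0.4·180 + 0.1·130 + 0.2·340 = 234
CE = (234)² = 54756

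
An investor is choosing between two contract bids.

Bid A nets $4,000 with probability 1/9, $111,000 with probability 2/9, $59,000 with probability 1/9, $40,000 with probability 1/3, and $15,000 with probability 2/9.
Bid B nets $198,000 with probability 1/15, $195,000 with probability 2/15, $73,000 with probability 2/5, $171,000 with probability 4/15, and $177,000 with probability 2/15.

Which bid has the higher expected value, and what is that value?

Bid A = 1/9 × 4000 + 2/9 × 111000 + 1/9 × 59000 + 1/3 × 40000 + 2/9 × 15000 = 444.4444 + 24666.6667 + 6555.5556 + 13333.3333 + 3333.3333 = 48333.3333
Bid B = 1/15 × 198000 + 2/15 × 195000 + 2/5 × 73000 + 4/15 × 171000 + 2/15 × 177000 = 13200 + 26000 + 29200 + 45600 + 23600 = 137600

Bid B ($137,600)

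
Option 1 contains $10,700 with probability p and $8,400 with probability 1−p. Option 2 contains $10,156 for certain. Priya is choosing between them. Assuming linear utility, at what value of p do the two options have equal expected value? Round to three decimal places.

p·10700 + (1−p)·8400 = 10156
2300p + 8400 = 10156
p = (10156 − 8400) / 2300

p = 0.763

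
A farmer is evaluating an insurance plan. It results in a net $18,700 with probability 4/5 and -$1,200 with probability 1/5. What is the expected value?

EV = 4/5 × 18700 + 1/5 × (-1200) = 14960 − 240 = 14720

$14,720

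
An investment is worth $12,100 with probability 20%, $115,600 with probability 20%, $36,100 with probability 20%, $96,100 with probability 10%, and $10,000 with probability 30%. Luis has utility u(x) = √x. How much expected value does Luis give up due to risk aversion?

E[u] = 0.2·√12100 + 0.2·√115600 + 0.2·√36100 + 0.1·√96100 + 0.3·√10000 = 0.2·110 + 0.2·340 + 0.2·190 + 0.1·310 + 0.3·100 = 189
CE = (189)² = 35721
Risk premium = EV − CE = 45370 − 35721 = 9649

$9,649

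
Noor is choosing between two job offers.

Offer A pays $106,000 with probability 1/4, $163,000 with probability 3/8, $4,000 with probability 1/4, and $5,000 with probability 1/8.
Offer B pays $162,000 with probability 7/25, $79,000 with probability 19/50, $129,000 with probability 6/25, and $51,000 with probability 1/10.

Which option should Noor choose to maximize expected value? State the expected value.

Offer A = 1/4 × 106000 + 3/8 × 163000 + 1/4 × 4000 + 1/8 × 5000 = 26500 + 61125 + 1000 + 625 = 89250
Offer B = 7/25 × 162000 + 19/50 × 79000 + 6/25 × 129000 + 1/10 × 51000 = 45360 + 30020 + 30960 + 5100 = 111440

Offer B ($111,440)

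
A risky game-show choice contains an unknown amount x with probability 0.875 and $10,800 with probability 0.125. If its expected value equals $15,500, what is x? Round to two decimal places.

0.875·x + 0.125·10800 = 15500
0.875·x = 15500 − 1350 = 14150
x = 14150 / 0.875 = 16171.4286

x = $16,171.43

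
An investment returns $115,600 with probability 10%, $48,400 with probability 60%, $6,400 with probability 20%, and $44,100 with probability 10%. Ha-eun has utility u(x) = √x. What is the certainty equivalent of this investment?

$41,209

E[u] = 0.1·√115600 + 0.6·√48400 + 0.2·√6400 + 0.1·√44100 = 0.1·340 + 0.6·220 + 0.2·80 + 0.1·210 = 203
CE = (203)² = 41209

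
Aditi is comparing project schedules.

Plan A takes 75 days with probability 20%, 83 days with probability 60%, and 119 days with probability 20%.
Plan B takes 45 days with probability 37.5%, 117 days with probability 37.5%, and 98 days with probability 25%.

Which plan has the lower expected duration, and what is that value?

Plan B (85.25 days)

Plan A = 0.2 × 75 + 0.6 × 83 + 0.2 × 119 = 15 + 49.8 + 23.8 = 88.6
Plan B = 0.375 × 45 + 0.375 × 117 + 0.25 × 98 = 16.875 + 43.875 + 24.5 = 85.25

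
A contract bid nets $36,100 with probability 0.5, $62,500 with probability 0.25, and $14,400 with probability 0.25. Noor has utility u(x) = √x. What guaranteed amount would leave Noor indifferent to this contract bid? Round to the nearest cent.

E[u] = 0.5·√36100 + 0.25·√62500 + 0.25·√14400 = 0.5·190 + 0.25·250 + 0.25·120 = 187.5
CE = (187.5)² = 35156.25

$35,156.25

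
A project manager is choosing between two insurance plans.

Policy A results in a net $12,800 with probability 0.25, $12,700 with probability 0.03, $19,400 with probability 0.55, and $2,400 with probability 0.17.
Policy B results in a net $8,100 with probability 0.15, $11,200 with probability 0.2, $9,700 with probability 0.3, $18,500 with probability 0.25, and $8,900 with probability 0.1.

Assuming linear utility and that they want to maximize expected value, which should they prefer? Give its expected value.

Policy A ($14,659)

Policy A = 0.25 × 12800 + 0.03 × 12700 + 0.55 × 19400 + 0.17 × 2400 = 3200 + 381 + 10670 + 408 = 14659
Policy B = 0.15 × 8100 + 0.2 × 11200 + 0.3 × 9700 + 0.25 × 18500 + 0.1 × 8900 = 1215 + 2240 + 2910 + 4625 + 890 = 11880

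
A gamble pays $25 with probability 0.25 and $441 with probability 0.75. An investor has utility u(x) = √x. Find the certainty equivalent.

$289

E[u] = 0.25·√25 + 0.75·√441 = 0.25·5 + 0.75·21 = 17
CE = (17)² = 289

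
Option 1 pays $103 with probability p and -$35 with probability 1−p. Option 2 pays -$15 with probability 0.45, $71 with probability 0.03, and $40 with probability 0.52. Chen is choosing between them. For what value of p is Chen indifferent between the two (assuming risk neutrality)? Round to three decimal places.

EV(Option 2) = 0.45 × (-15) + 0.03 × 71 + 0.52 × 40 = -6.75 + 2.13 + 20.8 = 16.18
p·103 + (1−p)·(-35) = 16.18
138p − 35 = 16.18
p = (16.18 + 35) / 138

p = 0.371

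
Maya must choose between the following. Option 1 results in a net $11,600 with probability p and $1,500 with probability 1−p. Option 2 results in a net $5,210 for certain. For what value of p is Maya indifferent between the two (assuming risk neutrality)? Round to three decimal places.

p = 0.367

p·11600 + (1−p)·1500 = 5210
10100p + 1500 = 5210
p = (5210 − 1500) / 10100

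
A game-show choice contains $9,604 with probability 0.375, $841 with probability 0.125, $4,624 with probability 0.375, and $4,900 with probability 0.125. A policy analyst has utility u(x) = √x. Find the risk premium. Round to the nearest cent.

E[u] = 0.375·√9604 + 0.125·√841 + 0.375·√4624 + 0.125·√4900 = 0.375·98 + 0.125·29 + 0.375·68 + 0.125·70 = 74.625
CE = (74.625)² = 5568.890625
Risk premium = EV − CE = 6053.125 − 5568.890625 = 484.234375

$484.23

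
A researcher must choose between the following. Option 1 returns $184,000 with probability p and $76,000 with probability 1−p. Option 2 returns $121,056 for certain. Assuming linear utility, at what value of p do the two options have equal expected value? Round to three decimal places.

p = 0.417

p·184000 + (1−p)·76000 = 121056
108000p + 76000 = 121056
p = (121056 − 76000) / 108000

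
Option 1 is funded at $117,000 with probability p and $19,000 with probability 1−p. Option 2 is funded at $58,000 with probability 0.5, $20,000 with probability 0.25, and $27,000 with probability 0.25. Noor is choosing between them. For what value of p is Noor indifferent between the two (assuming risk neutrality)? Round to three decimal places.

p = 0.222

EV(Option 2) = 0.5 × 58000 + 0.25 × 20000 + 0.25 × 27000 = 29000 + 5000 + 6750 = 40750
p·117000 + (1−p)·19000 = 40750
98000p + 19000 = 40750
p = (40750 − 19000) / 98000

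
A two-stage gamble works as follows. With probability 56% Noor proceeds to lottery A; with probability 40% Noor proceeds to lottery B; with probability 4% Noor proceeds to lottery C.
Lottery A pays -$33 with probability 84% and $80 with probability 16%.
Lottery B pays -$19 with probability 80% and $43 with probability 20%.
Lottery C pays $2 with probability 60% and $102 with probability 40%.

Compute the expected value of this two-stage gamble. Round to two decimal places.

EV(A) = 0.84 × (-33) + 0.16 × 80 = -27.72 + 12.8 = -14.92
EV(B) = 0.8 × (-19) + 0.2 × 43 = -15.2 + 8.6 = -6.6
EV(C) = 0.6 × 2 + 0.4 × 102 = 1.2 + 40.8 = 42
Overall = 0.56 × (-14.92) + 0.4 × (-6.6) + 0.04 × 42 = -8.3552 − 2.64 + 1.68 = -9.3152

-$9.32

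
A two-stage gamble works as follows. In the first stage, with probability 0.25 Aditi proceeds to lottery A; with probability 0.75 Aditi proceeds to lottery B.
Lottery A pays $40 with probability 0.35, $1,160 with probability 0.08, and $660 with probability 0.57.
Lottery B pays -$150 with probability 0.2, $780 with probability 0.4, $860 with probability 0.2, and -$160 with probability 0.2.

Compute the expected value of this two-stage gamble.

$437.25

EV(A) = 0.35 × 40 + 0.08 × 1160 + 0.57 × 660 = 14 + 92.8 + 376.2 = 483
EV(B) = 0.2 × (-150) + 0.4 × 780 + 0.2 × 860 + 0.2 × (-160) = -30 + 312 + 172 − 32 = 422
Overall = 0.25 × 483 + 0.75 × 422 = 120.75 + 316.5 = 437.25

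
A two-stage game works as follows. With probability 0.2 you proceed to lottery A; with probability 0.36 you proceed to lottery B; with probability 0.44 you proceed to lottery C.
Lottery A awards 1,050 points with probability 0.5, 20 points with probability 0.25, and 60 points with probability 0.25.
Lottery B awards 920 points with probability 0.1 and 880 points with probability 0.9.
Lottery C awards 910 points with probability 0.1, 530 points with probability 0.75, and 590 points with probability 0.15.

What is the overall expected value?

681.12 points

EV(A) = 0.5 × 1050 + 0.25 × 20 + 0.25 × 60 = 525 + 5 + 15 = 545
EV(B) = 0.1 × 920 + 0.9 × 880 = 92 + 792 = 884
EV(C) = 0.1 × 910 + 0.75 × 530 + 0.15 × 590 = 91 + 397.5 + 88.5 = 577
Overall = 0.2 × 545 + 0.36 × 884 + 0.44 × 577 = 109 + 318.24 + 253.88 = 681.12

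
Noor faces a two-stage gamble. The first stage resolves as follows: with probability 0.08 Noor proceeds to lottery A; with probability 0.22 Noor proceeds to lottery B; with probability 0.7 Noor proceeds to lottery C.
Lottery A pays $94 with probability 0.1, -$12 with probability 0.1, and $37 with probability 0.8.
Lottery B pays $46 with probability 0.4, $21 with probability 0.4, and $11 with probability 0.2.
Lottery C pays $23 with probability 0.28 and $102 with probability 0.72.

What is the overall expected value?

EV(A) = 0.1 × 94 + 0.1 × (-12) + 0.8 × 37 = 9.4 − 1.2 + 29.6 = 37.8
EV(B) = 0.4 × 46 + 0.4 × 21 + 0.2 × 11 = 18.4 + 8.4 + 2.2 = 29
EV(C) = 0.28 × 23 + 0.72 × 102 = 6.44 + 73.44 = 79.88
Overall = 0.08 × 37.8 + 0.22 × 29 + 0.7 × 79.88 = 3.024 + 6.38 + 55.916 = 65.32

$65.32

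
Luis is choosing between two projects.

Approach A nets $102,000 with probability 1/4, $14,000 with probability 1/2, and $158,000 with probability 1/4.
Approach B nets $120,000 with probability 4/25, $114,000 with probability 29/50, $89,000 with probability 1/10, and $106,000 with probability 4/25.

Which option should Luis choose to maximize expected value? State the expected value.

Approach A = 1/4 × 102000 + 1/2 × 14000 + 1/4 × 158000 = 25500 + 7000 + 39500 = 72000
Approach B = 4/25 × 120000 + 29/50 × 114000 + 1/10 × 89000 + 4/25 × 106000 = 19200 + 66120 + 8900 + 16960 = 111180

Approach B ($111,180)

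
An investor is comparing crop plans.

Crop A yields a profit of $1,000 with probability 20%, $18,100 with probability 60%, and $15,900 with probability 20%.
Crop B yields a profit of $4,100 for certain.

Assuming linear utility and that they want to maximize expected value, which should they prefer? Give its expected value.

Crop A = 0.2 × 1000 + 0.6 × 18100 + 0.2 × 15900 = 200 + 10860 + 3180 = 14240
Crop B: 4100 (certain)

Crop A ($14,240)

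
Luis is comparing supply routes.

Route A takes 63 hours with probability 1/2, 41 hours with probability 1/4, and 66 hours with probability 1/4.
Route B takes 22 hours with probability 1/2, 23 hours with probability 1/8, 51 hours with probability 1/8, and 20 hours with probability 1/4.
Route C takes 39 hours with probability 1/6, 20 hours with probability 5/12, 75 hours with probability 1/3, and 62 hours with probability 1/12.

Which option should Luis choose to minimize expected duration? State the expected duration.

Route B (25.25 hours)

Route A = 1/2 × 63 + 1/4 × 41 + 1/4 × 66 = 31.5 + 10.25 + 16.5 = 58.25
Route B = 1/2 × 22 + 1/8 × 23 + 1/8 × 51 + 1/4 × 20 = 11 + 2.875 + 6.375 + 5 = 25.25
Route C = 1/6 × 39 + 5/12 × 20 + 1/3 × 75 + 1/12 × 62 = 6.5 + 8.3333 + 25 + 5.1667 = 45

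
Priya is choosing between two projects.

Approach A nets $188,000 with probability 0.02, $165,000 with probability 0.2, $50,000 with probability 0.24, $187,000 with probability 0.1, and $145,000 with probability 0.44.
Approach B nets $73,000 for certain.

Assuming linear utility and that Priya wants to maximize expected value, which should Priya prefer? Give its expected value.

Approach A ($131,260)

Approach A = 0.02 × 188000 + 0.2 × 165000 + 0.24 × 50000 + 0.1 × 187000 + 0.44 × 145000 = 3760 + 33000 + 12000 + 18700 + 63800 = 131260
Approach B: 73000 (certain)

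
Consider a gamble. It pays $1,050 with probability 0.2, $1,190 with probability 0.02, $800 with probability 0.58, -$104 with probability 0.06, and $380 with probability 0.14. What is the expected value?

$744.76

EV = 0.2 × 1050 + 0.02 × 1190 + 0.58 × 800 + 0.06 × (-104) + 0.14 × 380 = 210 + 23.8 + 464 − 6.24 + 53.2 = 744.76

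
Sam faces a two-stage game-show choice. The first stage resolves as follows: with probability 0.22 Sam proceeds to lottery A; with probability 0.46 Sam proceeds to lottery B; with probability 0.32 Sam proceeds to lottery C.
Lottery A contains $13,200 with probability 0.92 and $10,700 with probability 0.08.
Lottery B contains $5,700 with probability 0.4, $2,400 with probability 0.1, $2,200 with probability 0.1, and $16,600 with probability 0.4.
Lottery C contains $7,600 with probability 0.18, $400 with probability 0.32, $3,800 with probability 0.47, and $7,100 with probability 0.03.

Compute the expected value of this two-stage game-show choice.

$8,293.20

EV(A) = 0.92 × 13200 + 0.08 × 10700 = 12144 + 856 = 13000
EV(B) = 0.4 × 5700 + 0.1 × 2400 + 0.1 × 2200 + 0.4 × 16600 = 2280 + 240 + 220 + 6640 = 9380
EV(C) = 0.18 × 7600 + 0.32 × 400 + 0.47 × 3800 + 0.03 × 7100 = 1368 + 128 + 1786 + 213 = 3495
Overall = 0.22 × 13000 + 0.46 × 9380 + 0.32 × 3495 = 2860 + 4314.8 + 1118.4 = 8293.2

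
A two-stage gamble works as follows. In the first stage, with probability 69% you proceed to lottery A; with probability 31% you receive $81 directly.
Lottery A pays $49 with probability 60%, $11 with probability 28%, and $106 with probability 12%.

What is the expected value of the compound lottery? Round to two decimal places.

EV(A) = 0.6 × 49 + 0.28 × 11 + 0.12 × 106 = 29.4 + 3.08 + 12.72 = 45.2
Branch B: 81 (certain)
Overall = 0.69 × 45.2 + 0.31 × 81 = 31.188 + 25.11 = 56.298

$56.30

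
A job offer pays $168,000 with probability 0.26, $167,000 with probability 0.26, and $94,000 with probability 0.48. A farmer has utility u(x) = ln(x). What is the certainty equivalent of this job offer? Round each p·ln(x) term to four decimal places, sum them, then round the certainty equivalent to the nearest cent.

$126,931.14

E[u] = 0.26·ln(168000) + 0.26·ln(167000) + 0.48·ln(94000) = 3.1282 + 3.1267 + 5.4965 = 11.7514
CE = e^11.7514 ≈ 126931.14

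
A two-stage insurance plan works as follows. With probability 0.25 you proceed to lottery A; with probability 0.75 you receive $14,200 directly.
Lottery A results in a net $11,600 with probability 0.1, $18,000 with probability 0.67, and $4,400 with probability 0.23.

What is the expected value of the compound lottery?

EV(A) = 0.1 × 11600 + 0.67 × 18000 + 0.23 × 4400 = 1160 + 12060 + 1012 = 14232
Branch B: 14200 (certain)
Overall = 0.25 × 14232 + 0.75 × 14200 = 3558 + 10650 = 14208

$14,208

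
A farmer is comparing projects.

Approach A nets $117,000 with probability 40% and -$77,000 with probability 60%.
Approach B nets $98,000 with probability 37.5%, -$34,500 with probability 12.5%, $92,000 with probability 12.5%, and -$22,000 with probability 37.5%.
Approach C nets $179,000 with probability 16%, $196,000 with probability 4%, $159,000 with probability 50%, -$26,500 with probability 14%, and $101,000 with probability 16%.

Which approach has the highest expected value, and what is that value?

Approach C ($128,430)

Approach A = 0.4 × 117000 + 0.6 × (-77000) = 46800 − 46200 = 600
Approach B = 0.375 × 98000 + 0.125 × (-34500) + 0.125 × 92000 + 0.375 × (-22000) = 36750 − 4312.5 + 11500 − 8250 = 35687.5
Approach C = 0.16 × 179000 + 0.04 × 196000 + 0.5 × 159000 + 0.14 × (-26500) + 0.16 × 101000 = 28640 + 7840 + 79500 − 3710 + 16160 = 128430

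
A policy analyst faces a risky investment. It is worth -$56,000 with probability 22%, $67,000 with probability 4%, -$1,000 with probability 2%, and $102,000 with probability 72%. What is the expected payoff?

EV = 0.22 × (-56000) + 0.04 × 67000 + 0.02 × (-1000) + 0.72 × 102000 = -12320 + 2680 − 20 + 73440 = 63780

$63,780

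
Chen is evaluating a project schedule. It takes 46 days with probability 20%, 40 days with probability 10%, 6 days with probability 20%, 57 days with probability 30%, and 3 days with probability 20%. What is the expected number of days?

32.1 days

EV = 0.2 × 46 + 0.1 × 40 + 0.2 × 6 + 0.3 × 57 + 0.2 × 3 = 9.2 + 4 + 1.2 + 17.1 + 0.6 = 32.1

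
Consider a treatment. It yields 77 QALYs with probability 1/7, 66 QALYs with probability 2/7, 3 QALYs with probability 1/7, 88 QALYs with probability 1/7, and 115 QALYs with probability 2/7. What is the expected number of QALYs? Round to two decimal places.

EV = 1/7 × 77 + 2/7 × 66 + 1/7 × 3 + 1/7 × 88 + 2/7 × 115 = 11 + 18.8571 + 0.4286 + 12.5714 + 32.8571 = 75.7143

75.71 QALYs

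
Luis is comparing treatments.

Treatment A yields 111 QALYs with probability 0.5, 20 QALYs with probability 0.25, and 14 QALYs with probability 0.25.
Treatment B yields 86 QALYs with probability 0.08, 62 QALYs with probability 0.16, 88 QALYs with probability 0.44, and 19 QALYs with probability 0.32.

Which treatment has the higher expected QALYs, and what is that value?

Treatment A (64 QALYs)

Treatment A = 0.5 × 111 + 0.25 × 20 + 0.25 × 14 = 55.5 + 5 + 3.5 = 64
Treatment B = 0.08 × 86 + 0.16 × 62 + 0.44 × 88 + 0.32 × 19 = 6.88 + 9.92 + 38.72 + 6.08 = 61.6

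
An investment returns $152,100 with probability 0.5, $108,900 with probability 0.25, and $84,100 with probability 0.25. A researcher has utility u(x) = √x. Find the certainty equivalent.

$122,500

E[u] = 0.5·√152100 + 0.25·√108900 + 0.25·√84100 = 0.5·390 + 0.25·330 + 0.25·290 = 350
CE = (350)² = 122500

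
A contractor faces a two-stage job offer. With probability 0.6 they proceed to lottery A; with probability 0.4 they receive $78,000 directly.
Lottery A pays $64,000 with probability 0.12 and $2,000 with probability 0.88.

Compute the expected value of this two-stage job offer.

EV(A) = 0.12 × 64000 + 0.88 × 2000 = 7680 + 1760 = 9440
Branch B: 78000 (certain)
Overall = 0.6 × 9440 + 0.4 × 78000 = 5664 + 31200 = 36864

$36,864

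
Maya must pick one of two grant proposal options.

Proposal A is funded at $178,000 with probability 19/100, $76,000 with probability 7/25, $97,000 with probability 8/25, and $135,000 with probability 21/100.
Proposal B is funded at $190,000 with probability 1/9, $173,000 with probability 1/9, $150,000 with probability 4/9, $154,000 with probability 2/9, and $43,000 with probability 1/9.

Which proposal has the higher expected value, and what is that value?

Proposal B ($146,000)

Proposal A = 19/100 × 178000 + 7/25 × 76000 + 8/25 × 97000 + 21/100 × 135000 = 33820 + 21280 + 31040 + 28350 = 114490
Proposal B = 1/9 × 190000 + 1/9 × 173000 + 4/9 × 150000 + 2/9 × 154000 + 1/9 × 43000 = 21111.1111 + 19222.2222 + 66666.6667 + 34222.2222 + 4777.7778 = 146000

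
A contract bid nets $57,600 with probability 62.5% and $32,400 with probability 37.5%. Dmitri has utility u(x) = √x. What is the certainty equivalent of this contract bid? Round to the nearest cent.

E[u] = 0.625·√57600 + 0.375·√32400 = 0.625·240 + 0.375·180 = 217.5
CE = (217.5)² = 47306.25

$47,306.25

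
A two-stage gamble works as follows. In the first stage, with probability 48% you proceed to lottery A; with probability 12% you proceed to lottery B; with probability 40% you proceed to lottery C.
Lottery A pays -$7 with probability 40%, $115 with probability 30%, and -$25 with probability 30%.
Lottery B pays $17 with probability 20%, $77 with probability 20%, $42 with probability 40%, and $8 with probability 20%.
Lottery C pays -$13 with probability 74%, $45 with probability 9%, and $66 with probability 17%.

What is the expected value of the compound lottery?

$18.34

EV(A) = 0.4 × (-7) + 0.3 × 115 + 0.3 × (-25) = -2.8 + 34.5 − 7.5 = 24.2
EV(B) = 0.2 × 17 + 0.2 × 77 + 0.4 × 42 + 0.2 × 8 = 3.4 + 15.4 + 16.8 + 1.6 = 37.2
EV(C) = 0.74 × (-13) + 0.09 × 45 + 0.17 × 66 = -9.62 + 4.05 + 11.22 = 5.65
Overall = 0.48 × 24.2 + 0.12 × 37.2 + 0.4 × 5.65 = 11.616 + 4.464 + 2.26 = 18.34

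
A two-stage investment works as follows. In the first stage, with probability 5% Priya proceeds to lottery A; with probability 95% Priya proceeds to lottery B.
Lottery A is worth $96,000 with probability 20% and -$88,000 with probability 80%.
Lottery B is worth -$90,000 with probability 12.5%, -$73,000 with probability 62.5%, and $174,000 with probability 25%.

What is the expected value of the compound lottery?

EV(A) = 0.2 × 96000 + 0.8 × (-88000) = 19200 − 70400 = -51200
EV(B) = 0.125 × (-90000) + 0.625 × (-73000) + 0.25 × 174000 = -11250 − 45625 + 43500 = -13375
Overall = 0.05 × (-51200) + 0.95 × (-13375) = -2560 − 12706.25 = -15266.25

-$15,266.25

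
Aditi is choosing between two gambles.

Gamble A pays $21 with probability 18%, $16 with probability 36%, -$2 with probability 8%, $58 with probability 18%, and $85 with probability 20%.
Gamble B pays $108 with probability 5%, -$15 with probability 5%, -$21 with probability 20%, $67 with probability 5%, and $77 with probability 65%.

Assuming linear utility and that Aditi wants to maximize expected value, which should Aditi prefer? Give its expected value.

Gamble A = 0.18 × 21 + 0.36 × 16 + 0.08 × (-2) + 0.18 × 58 + 0.2 × 85 = 3.78 + 5.76 − 0.16 + 10.44 + 17 = 36.82
Gamble B = 0.05 × 108 + 0.05 × (-15) + 0.2 × (-21) + 0.05 × 67 + 0.65 × 77 = 5.4 − 0.75 − 4.2 + 3.35 + 50.05 = 53.85

Gamble B ($53.85)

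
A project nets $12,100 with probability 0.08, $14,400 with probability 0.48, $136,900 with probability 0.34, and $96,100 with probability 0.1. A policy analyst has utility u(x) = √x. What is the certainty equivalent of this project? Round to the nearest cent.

$49,818.24

E[u] = 0.08·√12100 + 0.48·√14400 + 0.34·√136900 + 0.1·√96100 = 0.08·110 + 0.48·120 + 0.34·370 + 0.1·310 = 223.2
CE = (223.2)² = 49818.24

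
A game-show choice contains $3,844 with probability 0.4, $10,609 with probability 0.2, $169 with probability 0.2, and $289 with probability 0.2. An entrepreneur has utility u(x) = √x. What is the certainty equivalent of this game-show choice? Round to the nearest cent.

E[u] = 0.4·√3844 + 0.2·√10609 + 0.2·√169 + 0.2·√289 = 0.4·62 + 0.2·103 + 0.2·13 + 0.2·17 = 51.4
CE = (51.4)² = 2641.96

$2,641.96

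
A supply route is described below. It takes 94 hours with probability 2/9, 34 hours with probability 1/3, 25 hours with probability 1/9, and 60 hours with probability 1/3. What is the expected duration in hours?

EV = 2/9 × 94 + 1/3 × 34 + 1/9 × 25 + 1/3 × 60 = 20.8889 + 11.3333 + 2.7778 + 20 = 55

55 hours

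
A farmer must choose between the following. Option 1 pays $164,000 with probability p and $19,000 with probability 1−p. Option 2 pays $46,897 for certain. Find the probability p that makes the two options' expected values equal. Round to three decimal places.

p·164000 + (1−p)·19000 = 46897
145000p + 19000 = 46897
p = (46897 − 19000) / 145000

p = 0.192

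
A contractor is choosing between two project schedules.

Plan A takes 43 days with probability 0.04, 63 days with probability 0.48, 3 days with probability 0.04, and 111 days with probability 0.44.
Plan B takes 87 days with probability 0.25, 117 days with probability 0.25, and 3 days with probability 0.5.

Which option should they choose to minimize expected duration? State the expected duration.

Plan A = 0.04 × 43 + 0.48 × 63 + 0.04 × 3 + 0.44 × 111 = 1.72 + 30.24 + 0.12 + 48.84 = 80.92
Plan B = 0.25 × 87 + 0.25 × 117 + 0.5 × 3 = 21.75 + 29.25 + 1.5 = 52.5

Plan B (52.5 days)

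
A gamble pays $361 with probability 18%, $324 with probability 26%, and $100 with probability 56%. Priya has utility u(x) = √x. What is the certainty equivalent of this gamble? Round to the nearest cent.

E[u] = 0.18·√361 + 0.26·√324 + 0.56·√100 = 0.18·19 + 0.26·18 + 0.56·10 = 13.7
CE = (13.7)² = 187.69

$187.69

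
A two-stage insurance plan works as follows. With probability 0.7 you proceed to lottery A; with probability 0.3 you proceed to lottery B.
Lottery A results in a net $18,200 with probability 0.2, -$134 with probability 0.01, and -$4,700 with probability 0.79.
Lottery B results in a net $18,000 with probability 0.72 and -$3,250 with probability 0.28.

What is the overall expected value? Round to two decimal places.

EV(A) = 0.2 × 18200 + 0.01 × (-134) + 0.79 × (-4700) = 3640 − 1.34 − 3713 = -74.34
EV(B) = 0.72 × 18000 + 0.28 × (-3250) = 12960 − 910 = 12050
Overall = 0.7 × (-74.34) + 0.3 × 12050 = -52.038 + 3615 = 3562.962

$3,562.96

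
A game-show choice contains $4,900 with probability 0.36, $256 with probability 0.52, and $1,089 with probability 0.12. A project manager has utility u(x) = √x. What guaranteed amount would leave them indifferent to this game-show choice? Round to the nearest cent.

$1,404.75

E[u] = 0.36·√4900 + 0.52·√256 + 0.12·√1089 = 0.36·70 + 0.52·16 + 0.12·33 = 37.48
CE = (37.48)² = 1404.7504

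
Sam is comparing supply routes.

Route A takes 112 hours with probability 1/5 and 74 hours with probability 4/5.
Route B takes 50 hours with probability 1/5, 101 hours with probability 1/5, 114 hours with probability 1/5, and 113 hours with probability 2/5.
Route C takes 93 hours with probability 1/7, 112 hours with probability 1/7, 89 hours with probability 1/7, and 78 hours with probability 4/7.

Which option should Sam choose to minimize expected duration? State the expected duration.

Route A (81.6 hours)

Route A = 1/5 × 112 + 4/5 × 74 = 22.4 + 59.2 = 81.6
Route B = 1/5 × 50 + 1/5 × 101 + 1/5 × 114 + 2/5 × 113 = 10 + 20.2 + 22.8 + 45.2 = 98.2
Route C = 1/7 × 93 + 1/7 × 112 + 1/7 × 89 + 4/7 × 78 = 13.2857 + 16 + 12.7143 + 44.5714 = 86.5714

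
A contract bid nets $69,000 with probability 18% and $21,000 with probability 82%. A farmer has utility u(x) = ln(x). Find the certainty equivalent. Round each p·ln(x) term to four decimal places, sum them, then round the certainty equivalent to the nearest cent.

$26,014.26

E[u] = 0.18·ln(69000) + 0.82·ln(21000) = 2.0055 + 8.1609 = 10.1664
CE = e^10.1664 ≈ 26014.26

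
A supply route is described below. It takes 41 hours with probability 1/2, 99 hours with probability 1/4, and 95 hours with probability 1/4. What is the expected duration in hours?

EV = 1/2 × 41 + 1/4 × 99 + 1/4 × 95 = 20.5 + 24.75 + 23.75 = 69

69 hours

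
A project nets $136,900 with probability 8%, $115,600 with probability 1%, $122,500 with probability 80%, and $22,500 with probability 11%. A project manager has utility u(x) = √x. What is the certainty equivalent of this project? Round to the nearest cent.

$108,570.25

E[u] = 0.08·√136900 + 0.01·√115600 + 0.8·√122500 + 0.11·√22500 = 0.08·370 + 0.01·340 + 0.8·350 + 0.11·150 = 329.5
CE = (329.5)² = 108570.25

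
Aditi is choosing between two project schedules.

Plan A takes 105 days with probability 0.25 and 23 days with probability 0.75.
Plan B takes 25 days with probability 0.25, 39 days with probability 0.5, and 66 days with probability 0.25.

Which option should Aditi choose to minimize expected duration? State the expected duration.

Plan B (42.25 days)

Plan A = 0.25 × 105 + 0.75 × 23 = 26.25 + 17.25 = 43.5
Plan B = 0.25 × 25 + 0.5 × 39 + 0.25 × 66 = 6.25 + 19.5 + 16.5 = 42.25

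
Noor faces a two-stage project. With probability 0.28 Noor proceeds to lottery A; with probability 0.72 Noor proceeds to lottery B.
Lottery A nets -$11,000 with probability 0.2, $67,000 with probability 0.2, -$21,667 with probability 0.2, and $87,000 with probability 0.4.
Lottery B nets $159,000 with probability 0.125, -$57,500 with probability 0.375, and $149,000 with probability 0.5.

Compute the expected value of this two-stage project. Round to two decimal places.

$64,091.65

EV(A) = 0.2 × (-11000) + 0.2 × 67000 + 0.2 × (-21667) + 0.4 × 87000 = -2200 + 13400 − 4333.4 + 34800 = 41666.6
EV(B) = 0.125 × 159000 + 0.375 × (-57500) + 0.5 × 149000 = 19875 − 21562.5 + 74500 = 72812.5
Overall = 0.28 × 41666.6 + 0.72 × 72812.5 = 11666.648 + 52425 = 64091.648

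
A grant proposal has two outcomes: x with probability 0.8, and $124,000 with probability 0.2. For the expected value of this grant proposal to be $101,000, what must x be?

x = $95,250

0.8·x + 0.2·124000 = 101000
0.8·x = 101000 − 24800 = 76200
x = 76200 / 0.8 = 95250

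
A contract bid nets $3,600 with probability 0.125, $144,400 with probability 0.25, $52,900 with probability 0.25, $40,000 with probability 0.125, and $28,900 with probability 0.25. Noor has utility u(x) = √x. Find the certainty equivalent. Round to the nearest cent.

$51,756.25

E[u] = 0.125·√3600 + 0.25·√144400 + 0.25·√52900 + 0.125·√40000 + 0.25·√28900 = 0.125·60 + 0.25·380 + 0.25·230 + 0.125·200 + 0.25·170 = 227.5
CE = (227.5)² = 51756.25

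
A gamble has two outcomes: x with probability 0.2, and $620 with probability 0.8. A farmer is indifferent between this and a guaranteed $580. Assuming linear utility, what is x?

0.2·x + 0.8·620 = 580
0.2·x = 580 − 496 = 84
x = 84 / 0.2 = 420

x = $420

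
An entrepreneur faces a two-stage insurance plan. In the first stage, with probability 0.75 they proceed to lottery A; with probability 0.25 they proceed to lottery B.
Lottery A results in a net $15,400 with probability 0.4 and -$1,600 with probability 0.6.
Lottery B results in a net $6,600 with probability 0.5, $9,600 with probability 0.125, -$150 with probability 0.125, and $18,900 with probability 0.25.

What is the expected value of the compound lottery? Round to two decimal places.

$6,201.56

EV(A) = 0.4 × 15400 + 0.6 × (-1600) = 6160 − 960 = 5200
EV(B) = 0.5 × 6600 + 0.125 × 9600 + 0.125 × (-150) + 0.25 × 18900 = 3300 + 1200 − 18.75 + 4725 = 9206.25
Overall = 0.75 × 5200 + 0.25 × 9206.25 = 3900 + 2301.5625 = 6201.5625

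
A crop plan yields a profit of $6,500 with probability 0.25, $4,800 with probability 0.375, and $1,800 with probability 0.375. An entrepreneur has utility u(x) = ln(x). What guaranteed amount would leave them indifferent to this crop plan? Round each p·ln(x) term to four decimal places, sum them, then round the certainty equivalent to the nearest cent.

$3,584.23

E[u] = 0.25·ln(6500) + 0.375·ln(4800) + 0.375·ln(1800) = 2.1949 + 3.1786 + 2.8108 = 8.1843
CE = e^8.1843 ≈ 3584.23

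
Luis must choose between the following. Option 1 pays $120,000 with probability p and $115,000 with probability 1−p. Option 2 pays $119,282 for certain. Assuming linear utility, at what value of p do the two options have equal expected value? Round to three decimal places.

p = 0.856

p·120000 + (1−p)·115000 = 119282
5000p + 115000 = 119282
p = (119282 − 115000) / 5000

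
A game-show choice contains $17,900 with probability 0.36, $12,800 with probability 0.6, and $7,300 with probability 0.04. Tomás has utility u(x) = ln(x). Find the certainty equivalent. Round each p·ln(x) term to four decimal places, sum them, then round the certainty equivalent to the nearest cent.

$14,120.74

E[u] = 0.36·ln(17900) + 0.6·ln(12800) + 0.04·ln(7300) = 3.5253 + 5.6743 + 0.3558 = 9.5554
CE = e^9.5554 ≈ 14120.74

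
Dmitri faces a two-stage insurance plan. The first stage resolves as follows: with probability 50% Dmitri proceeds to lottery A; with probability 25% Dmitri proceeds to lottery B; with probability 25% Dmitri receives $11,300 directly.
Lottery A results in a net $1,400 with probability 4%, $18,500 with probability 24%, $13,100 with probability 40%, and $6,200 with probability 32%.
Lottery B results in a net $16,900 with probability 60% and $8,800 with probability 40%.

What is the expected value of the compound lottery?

EV(A) = 0.04 × 1400 + 0.24 × 18500 + 0.4 × 13100 + 0.32 × 6200 = 56 + 4440 + 5240 + 1984 = 11720
EV(B) = 0.6 × 16900 + 0.4 × 8800 = 10140 + 3520 = 13660
Branch C: 11300 (certain)
Overall = 0.5 × 11720 + 0.25 × 13660 + 0.25 × 11300 = 5860 + 3415 + 2825 = 12100

$12,100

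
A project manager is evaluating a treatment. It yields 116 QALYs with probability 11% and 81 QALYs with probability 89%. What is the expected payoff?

EV = 0.11 × 116 + 0.89 × 81 = 12.76 + 72.09 = 84.85

84.85 QALYs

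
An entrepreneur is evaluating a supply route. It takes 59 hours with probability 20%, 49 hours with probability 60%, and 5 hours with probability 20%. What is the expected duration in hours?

42.2 hours

EV = 0.2 × 59 + 0.6 × 49 + 0.2 × 5 = 11.8 + 29.4 + 1 = 42.2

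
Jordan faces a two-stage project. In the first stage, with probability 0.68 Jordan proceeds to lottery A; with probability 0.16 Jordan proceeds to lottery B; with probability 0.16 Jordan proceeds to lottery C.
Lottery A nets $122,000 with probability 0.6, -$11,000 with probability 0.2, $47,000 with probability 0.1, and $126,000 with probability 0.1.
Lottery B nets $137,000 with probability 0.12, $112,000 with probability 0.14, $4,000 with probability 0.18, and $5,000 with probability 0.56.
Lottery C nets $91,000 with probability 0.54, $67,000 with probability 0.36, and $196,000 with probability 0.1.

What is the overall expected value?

EV(A) = 0.6 × 122000 + 0.2 × (-11000) + 0.1 × 47000 + 0.1 × 126000 = 73200 − 2200 + 4700 + 12600 = 88300
EV(B) = 0.12 × 137000 + 0.14 × 112000 + 0.18 × 4000 + 0.56 × 5000 = 16440 + 15680 + 720 + 2800 = 35640
EV(C) = 0.54 × 91000 + 0.36 × 67000 + 0.1 × 196000 = 49140 + 24120 + 19600 = 92860
Overall = 0.68 × 88300 + 0.16 × 35640 + 0.16 × 92860 = 60044 + 5702.4 + 14857.6 = 80604

$80,604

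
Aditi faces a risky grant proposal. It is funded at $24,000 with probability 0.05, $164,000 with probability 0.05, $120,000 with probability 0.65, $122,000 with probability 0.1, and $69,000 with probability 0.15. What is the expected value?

EV = 0.05 × 24000 + 0.05 × 164000 + 0.65 × 120000 + 0.1 × 122000 + 0.15 × 69000 = 1200 + 8200 + 78000 + 12200 + 10350 = 109950

$109,950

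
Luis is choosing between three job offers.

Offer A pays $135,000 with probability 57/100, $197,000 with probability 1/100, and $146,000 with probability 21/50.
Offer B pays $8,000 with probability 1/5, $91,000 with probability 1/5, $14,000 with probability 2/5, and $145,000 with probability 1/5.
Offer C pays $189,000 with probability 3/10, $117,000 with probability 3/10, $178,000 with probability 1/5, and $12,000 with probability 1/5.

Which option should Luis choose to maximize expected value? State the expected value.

Offer A ($140,240)

Offer A = 57/100 × 135000 + 1/100 × 197000 + 21/50 × 146000 = 76950 + 1970 + 61320 = 140240
Offer B = 1/5 × 8000 + 1/5 × 91000 + 2/5 × 14000 + 1/5 × 145000 = 1600 + 18200 + 5600 + 29000 = 54400
Offer C = 3/10 × 189000 + 3/10 × 117000 + 1/5 × 178000 + 1/5 × 12000 = 56700 + 35100 + 35600 + 2400 = 129800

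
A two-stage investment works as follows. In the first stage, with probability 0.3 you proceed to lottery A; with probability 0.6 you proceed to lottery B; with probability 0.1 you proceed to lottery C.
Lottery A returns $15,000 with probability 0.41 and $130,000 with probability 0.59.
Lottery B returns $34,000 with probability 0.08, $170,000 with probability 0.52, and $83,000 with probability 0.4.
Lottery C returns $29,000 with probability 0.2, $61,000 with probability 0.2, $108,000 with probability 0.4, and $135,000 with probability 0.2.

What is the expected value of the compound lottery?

$108,267

EV(A) = 0.41 × 15000 + 0.59 × 130000 = 6150 + 76700 = 82850
EV(B) = 0.08 × 34000 + 0.52 × 170000 + 0.4 × 83000 = 2720 + 88400 + 33200 = 124320
EV(C) = 0.2 × 29000 + 0.2 × 61000 + 0.4 × 108000 + 0.2 × 135000 = 5800 + 12200 + 43200 + 27000 = 88200
Overall = 0.3 × 82850 + 0.6 × 124320 + 0.1 × 88200 = 24855 + 74592 + 8820 = 108267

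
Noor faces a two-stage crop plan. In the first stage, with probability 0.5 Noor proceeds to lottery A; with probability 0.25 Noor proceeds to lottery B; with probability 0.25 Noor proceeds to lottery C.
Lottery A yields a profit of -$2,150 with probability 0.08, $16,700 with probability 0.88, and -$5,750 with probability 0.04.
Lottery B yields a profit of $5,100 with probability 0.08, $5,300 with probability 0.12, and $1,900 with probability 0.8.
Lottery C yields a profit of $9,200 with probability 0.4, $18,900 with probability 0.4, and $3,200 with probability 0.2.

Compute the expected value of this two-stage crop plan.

$10,758

EV(A) = 0.08 × (-2150) + 0.88 × 16700 + 0.04 × (-5750) = -172 + 14696 − 230 = 14294
EV(B) = 0.08 × 5100 + 0.12 × 5300 + 0.8 × 1900 = 408 + 636 + 1520 = 2564
EV(C) = 0.4 × 9200 + 0.4 × 18900 + 0.2 × 3200 = 3680 + 7560 + 640 = 11880
Overall = 0.5 × 14294 + 0.25 × 2564 + 0.25 × 11880 = 7147 + 641 + 2970 = 10758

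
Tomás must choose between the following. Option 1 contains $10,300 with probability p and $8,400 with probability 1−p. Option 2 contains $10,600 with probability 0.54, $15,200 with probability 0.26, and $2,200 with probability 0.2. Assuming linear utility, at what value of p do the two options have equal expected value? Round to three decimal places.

p = 0.903

EV(Option 2) = 0.54 × 10600 + 0.26 × 15200 + 0.2 × 2200 = 5724 + 3952 + 440 = 10116
p·10300 + (1−p)·8400 = 10116
1900p + 8400 = 10116
p = (10116 − 8400) / 1900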